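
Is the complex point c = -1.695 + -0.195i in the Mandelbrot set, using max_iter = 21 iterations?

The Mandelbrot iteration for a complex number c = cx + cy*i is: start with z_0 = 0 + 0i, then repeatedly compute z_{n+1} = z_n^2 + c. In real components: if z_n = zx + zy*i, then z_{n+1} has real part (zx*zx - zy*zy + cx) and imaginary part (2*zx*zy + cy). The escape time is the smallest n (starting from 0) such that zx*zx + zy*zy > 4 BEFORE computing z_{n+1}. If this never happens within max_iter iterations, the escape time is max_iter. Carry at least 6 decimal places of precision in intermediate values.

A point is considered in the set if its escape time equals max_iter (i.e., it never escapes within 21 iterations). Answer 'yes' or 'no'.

Answer: no

Derivation:
z_0 = 0 + 0i, c = -1.6950 + -0.1950i
Iter 1: z = -1.6950 + -0.1950i, |z|^2 = 2.9111
Iter 2: z = 1.1400 + 0.4661i, |z|^2 = 1.5168
Iter 3: z = -0.6126 + 0.8676i, |z|^2 = 1.1280
Iter 4: z = -2.0724 + -1.2580i, |z|^2 = 5.8775
Escaped at iteration 4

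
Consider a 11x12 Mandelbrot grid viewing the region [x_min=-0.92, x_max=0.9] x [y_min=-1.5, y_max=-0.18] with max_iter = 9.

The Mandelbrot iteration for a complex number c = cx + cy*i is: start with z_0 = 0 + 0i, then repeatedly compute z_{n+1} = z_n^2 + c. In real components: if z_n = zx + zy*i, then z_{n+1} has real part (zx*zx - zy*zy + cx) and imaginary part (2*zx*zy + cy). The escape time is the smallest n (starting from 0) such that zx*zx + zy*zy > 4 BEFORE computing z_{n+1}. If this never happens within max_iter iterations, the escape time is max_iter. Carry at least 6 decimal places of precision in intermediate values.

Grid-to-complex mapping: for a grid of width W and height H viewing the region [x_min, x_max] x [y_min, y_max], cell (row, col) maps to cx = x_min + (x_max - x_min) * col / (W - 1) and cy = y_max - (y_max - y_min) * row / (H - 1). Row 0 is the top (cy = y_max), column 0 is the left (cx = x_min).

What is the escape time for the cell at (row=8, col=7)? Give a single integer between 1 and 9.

z_0 = 0 + 0i, c = 0.3540 + -1.1400i
Iter 1: z = 0.3540 + -1.1400i, |z|^2 = 1.4249
Iter 2: z = -0.8203 + -1.9471i, |z|^2 = 4.4641
Escaped at iteration 2

Answer: 2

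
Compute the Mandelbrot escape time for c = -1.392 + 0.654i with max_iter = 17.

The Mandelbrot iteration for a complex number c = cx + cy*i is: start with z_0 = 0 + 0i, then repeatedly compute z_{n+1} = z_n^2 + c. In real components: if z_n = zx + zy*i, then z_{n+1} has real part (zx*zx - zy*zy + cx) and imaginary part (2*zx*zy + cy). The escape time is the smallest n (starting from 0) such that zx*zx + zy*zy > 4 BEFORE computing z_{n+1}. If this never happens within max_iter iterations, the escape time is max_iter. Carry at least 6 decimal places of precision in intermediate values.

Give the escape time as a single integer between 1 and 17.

Answer: 3

Derivation:
z_0 = 0 + 0i, c = -1.3920 + 0.6540i
Iter 1: z = -1.3920 + 0.6540i, |z|^2 = 2.3654
Iter 2: z = 0.1179 + -1.1667i, |z|^2 = 1.3752
Iter 3: z = -2.7394 + 0.3788i, |z|^2 = 7.6476
Escaped at iteration 3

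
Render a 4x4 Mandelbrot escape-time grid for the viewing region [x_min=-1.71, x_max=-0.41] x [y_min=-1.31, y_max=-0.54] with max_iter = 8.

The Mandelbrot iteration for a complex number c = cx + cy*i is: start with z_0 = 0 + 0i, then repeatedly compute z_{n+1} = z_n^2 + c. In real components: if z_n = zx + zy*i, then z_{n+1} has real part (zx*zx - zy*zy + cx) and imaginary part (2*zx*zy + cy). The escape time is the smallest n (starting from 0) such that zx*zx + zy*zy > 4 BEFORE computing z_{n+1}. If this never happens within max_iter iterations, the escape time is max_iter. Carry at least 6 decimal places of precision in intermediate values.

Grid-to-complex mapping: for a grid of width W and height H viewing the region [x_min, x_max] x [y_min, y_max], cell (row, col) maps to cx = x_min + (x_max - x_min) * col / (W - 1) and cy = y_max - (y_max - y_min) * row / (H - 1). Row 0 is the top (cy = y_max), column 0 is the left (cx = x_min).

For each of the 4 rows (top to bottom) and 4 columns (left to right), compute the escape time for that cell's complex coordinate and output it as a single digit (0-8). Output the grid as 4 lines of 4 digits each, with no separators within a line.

(row=0, col=0): c = -1.7100 + -0.5400i → escape time 3
(row=0, col=1): c = -1.2767 + -0.5400i → escape time 3
(row=0, col=2): c = -0.8433 + -0.5400i → escape time 5
(row=0, col=3): c = -0.4100 + -0.5400i → escape time 8
(row=1, col=0): c = -1.7100 + -0.7967i → escape time 2
(row=1, col=1): c = -1.2767 + -0.7967i → escape time 3
(row=1, col=2): c = -0.8433 + -0.7967i → escape time 4
(row=1, col=3): c = -0.4100 + -0.7967i → escape time 6
(row=2, col=0): c = -1.7100 + -1.0533i → escape time 1
(row=2, col=1): c = -1.2767 + -1.0533i → escape time 3
(row=2, col=2): c = -0.8433 + -1.0533i → escape time 3
(row=2, col=3): c = -0.4100 + -1.0533i → escape time 4
(row=3, col=0): c = -1.7100 + -1.3100i → escape time 1
(row=3, col=1): c = -1.2767 + -1.3100i → escape time 2
(row=3, col=2): c = -0.8433 + -1.3100i → escape time 2
(row=3, col=3): c = -0.4100 + -1.3100i → escape time 3

Answer: 3358
2346
1334
1223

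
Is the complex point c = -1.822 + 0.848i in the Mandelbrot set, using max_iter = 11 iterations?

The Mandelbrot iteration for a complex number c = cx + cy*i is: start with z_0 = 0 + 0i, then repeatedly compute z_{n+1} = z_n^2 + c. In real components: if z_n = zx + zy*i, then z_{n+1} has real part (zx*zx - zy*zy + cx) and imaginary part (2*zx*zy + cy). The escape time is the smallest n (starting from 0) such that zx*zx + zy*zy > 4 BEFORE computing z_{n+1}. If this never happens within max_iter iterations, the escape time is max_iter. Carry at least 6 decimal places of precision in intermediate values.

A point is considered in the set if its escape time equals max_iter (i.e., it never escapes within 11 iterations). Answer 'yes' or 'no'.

z_0 = 0 + 0i, c = -1.8220 + 0.8480i
Iter 1: z = -1.8220 + 0.8480i, |z|^2 = 4.0388
Escaped at iteration 1

Answer: no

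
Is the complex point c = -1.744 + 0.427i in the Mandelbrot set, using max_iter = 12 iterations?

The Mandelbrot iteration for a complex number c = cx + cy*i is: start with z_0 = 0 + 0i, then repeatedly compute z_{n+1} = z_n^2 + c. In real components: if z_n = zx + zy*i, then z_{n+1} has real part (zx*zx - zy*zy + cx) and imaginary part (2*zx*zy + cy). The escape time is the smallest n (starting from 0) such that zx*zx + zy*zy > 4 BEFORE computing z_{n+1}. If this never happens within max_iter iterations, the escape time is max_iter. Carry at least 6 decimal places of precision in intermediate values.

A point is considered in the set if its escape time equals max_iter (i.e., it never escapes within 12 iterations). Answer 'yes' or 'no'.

z_0 = 0 + 0i, c = -1.7440 + 0.4270i
Iter 1: z = -1.7440 + 0.4270i, |z|^2 = 3.2239
Iter 2: z = 1.1152 + -1.0624i, |z|^2 = 2.3723
Iter 3: z = -1.6290 + -1.9425i, |z|^2 = 6.4270
Escaped at iteration 3

Answer: no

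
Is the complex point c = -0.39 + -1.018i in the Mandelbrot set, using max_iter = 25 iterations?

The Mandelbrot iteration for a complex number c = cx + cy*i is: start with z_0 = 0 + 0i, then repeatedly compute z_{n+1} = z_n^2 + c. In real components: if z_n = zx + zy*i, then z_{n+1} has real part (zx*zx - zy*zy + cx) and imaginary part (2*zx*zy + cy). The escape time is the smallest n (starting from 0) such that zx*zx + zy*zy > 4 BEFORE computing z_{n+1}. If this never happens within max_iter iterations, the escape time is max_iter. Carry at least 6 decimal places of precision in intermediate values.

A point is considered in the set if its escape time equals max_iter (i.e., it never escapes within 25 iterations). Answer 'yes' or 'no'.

Answer: no

Derivation:
z_0 = 0 + 0i, c = -0.3900 + -1.0180i
Iter 1: z = -0.3900 + -1.0180i, |z|^2 = 1.1884
Iter 2: z = -1.2742 + -0.2240i, |z|^2 = 1.6738
Iter 3: z = 1.1835 + -0.4472i, |z|^2 = 1.6007
Iter 4: z = 0.8106 + -2.0766i, |z|^2 = 4.9695
Escaped at iteration 4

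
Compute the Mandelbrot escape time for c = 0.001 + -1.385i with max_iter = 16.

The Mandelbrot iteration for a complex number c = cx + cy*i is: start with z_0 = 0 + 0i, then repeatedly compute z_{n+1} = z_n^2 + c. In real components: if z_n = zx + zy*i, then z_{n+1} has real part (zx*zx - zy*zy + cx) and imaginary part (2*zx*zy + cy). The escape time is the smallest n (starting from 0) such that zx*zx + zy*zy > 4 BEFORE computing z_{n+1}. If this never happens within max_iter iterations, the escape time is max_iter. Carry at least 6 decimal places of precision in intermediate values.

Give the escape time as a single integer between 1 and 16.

Answer: 2

Derivation:
z_0 = 0 + 0i, c = 0.0010 + -1.3850i
Iter 1: z = 0.0010 + -1.3850i, |z|^2 = 1.9182
Iter 2: z = -1.9172 + -1.3878i, |z|^2 = 5.6017
Escaped at iteration 2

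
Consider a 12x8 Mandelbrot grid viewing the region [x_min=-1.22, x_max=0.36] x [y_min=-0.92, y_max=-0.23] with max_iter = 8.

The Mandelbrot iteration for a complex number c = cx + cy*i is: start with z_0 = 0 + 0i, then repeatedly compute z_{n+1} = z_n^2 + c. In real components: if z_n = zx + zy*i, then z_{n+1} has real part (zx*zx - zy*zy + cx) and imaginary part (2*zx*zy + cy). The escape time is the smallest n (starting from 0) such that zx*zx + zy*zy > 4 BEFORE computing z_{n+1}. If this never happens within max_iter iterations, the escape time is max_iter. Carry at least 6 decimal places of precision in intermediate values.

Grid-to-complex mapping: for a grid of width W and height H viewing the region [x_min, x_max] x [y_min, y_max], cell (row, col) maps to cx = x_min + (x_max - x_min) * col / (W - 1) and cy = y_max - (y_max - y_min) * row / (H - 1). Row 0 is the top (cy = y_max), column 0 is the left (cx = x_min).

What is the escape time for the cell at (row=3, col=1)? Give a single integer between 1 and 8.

z_0 = 0 + 0i, c = -1.0764 + -0.5257i
Iter 1: z = -1.0764 + -0.5257i, |z|^2 = 1.4349
Iter 2: z = -0.1942 + 0.6060i, |z|^2 = 0.4049
Iter 3: z = -1.4059 + -0.7611i, |z|^2 = 2.5558
Iter 4: z = 0.3210 + 1.6142i, |z|^2 = 2.7088
Iter 5: z = -3.5791 + 0.5105i, |z|^2 = 13.0707
Escaped at iteration 5

Answer: 5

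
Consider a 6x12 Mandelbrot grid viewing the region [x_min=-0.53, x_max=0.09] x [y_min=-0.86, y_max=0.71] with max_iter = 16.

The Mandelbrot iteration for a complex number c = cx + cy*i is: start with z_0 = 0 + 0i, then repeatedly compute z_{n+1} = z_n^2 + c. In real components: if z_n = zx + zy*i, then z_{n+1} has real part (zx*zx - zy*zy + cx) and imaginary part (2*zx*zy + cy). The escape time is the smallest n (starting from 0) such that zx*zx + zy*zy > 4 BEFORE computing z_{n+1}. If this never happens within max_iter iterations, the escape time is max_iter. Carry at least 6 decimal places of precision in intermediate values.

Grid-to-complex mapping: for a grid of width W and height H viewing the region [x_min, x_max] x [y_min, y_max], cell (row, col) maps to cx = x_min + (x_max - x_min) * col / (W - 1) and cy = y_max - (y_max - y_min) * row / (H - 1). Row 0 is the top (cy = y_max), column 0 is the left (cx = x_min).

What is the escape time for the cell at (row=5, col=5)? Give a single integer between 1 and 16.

Answer: 16

Derivation:
z_0 = 0 + 0i, c = 0.0900 + -0.0036i
Iter 1: z = 0.0900 + -0.0036i, |z|^2 = 0.0081
Iter 2: z = 0.0981 + -0.0043i, |z|^2 = 0.0096
Iter 3: z = 0.0996 + -0.0045i, |z|^2 = 0.0099
Iter 4: z = 0.0999 + -0.0045i, |z|^2 = 0.0100
Iter 5: z = 0.1000 + -0.0045i, |z|^2 = 0.0100
Iter 6: z = 0.1000 + -0.0045i, |z|^2 = 0.0100
Iter 7: z = 0.1000 + -0.0045i, |z|^2 = 0.0100
Iter 8: z = 0.1000 + -0.0045i, |z|^2 = 0.0100
Iter 9: z = 0.1000 + -0.0045i, |z|^2 = 0.0100
Iter 10: z = 0.1000 + -0.0045i, |z|^2 = 0.0100
Iter 11: z = 0.1000 + -0.0045i, |z|^2 = 0.0100
Iter 12: z = 0.1000 + -0.0045i, |z|^2 = 0.0100
Iter 13: z = 0.1000 + -0.0045i, |z|^2 = 0.0100
Iter 14: z = 0.1000 + -0.0045i, |z|^2 = 0.0100
Iter 15: z = 0.1000 + -0.0045i, |z|^2 = 0.0100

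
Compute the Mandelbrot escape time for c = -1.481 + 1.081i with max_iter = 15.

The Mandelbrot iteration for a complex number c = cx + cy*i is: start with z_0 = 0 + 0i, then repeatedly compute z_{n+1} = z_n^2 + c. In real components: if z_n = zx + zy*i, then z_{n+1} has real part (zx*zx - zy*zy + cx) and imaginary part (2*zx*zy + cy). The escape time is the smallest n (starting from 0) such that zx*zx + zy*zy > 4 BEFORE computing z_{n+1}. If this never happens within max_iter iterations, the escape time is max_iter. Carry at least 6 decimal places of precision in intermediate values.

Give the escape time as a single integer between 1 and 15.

Answer: 2

Derivation:
z_0 = 0 + 0i, c = -1.4810 + 1.0810i
Iter 1: z = -1.4810 + 1.0810i, |z|^2 = 3.3619
Iter 2: z = -0.4562 + -2.1209i, |z|^2 = 4.7064
Escaped at iteration 2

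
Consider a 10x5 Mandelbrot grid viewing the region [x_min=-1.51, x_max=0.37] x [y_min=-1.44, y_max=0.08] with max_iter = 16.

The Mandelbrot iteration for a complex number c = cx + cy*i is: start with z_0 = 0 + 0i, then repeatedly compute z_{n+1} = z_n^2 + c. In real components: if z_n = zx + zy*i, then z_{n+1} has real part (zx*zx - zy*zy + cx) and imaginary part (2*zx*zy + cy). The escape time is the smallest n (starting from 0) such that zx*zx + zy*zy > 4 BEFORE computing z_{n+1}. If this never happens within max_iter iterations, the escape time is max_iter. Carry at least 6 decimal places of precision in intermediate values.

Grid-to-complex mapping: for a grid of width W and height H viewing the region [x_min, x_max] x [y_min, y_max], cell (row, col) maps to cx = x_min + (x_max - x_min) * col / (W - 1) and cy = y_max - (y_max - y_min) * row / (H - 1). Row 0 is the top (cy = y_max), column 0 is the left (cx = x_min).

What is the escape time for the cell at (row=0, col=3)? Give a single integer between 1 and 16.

z_0 = 0 + 0i, c = -0.8833 + 0.0800i
Iter 1: z = -0.8833 + 0.0800i, |z|^2 = 0.7867
Iter 2: z = -0.1095 + -0.0613i, |z|^2 = 0.0157
Iter 3: z = -0.8751 + 0.0934i, |z|^2 = 0.7746
Iter 4: z = -0.1262 + -0.0835i, |z|^2 = 0.0229
Iter 5: z = -0.8744 + 0.1011i, |z|^2 = 0.7747
Iter 6: z = -0.1290 + -0.0968i, |z|^2 = 0.0260
Iter 7: z = -0.8761 + 0.1050i, |z|^2 = 0.7785
Iter 8: z = -0.1269 + -0.1039i, |z|^2 = 0.0269
Iter 9: z = -0.8780 + 0.1064i, |z|^2 = 0.7823
Iter 10: z = -0.1237 + -0.1068i, |z|^2 = 0.0267
Iter 11: z = -0.8794 + 0.1064i, |z|^2 = 0.7847
Iter 12: z = -0.1213 + -0.1072i, |z|^2 = 0.0262
Iter 13: z = -0.8801 + 0.1060i, |z|^2 = 0.7858
Iter 14: z = -0.1200 + -0.1066i, |z|^2 = 0.0257
Iter 15: z = -0.8803 + 0.1056i, |z|^2 = 0.7861

Answer: 16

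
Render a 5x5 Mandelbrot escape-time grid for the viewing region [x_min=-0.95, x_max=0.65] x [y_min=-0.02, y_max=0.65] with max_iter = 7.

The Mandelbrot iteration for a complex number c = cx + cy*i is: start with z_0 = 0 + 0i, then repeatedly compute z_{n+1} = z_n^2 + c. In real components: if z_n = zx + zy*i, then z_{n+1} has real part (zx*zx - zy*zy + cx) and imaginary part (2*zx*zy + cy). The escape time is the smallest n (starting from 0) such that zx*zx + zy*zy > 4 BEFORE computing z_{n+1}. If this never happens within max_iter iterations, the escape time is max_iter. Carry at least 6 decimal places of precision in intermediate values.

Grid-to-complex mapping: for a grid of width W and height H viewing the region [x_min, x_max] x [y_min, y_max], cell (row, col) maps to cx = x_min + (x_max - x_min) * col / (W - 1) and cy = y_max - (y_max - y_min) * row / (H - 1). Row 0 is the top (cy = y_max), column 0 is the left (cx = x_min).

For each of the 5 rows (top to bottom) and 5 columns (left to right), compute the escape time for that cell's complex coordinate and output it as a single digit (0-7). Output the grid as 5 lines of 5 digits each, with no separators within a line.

Answer: 47773
57773
77773
77774
77774

Derivation:
(row=0, col=0): c = -0.9500 + 0.6500i → escape time 4
(row=0, col=1): c = -0.5500 + 0.6500i → escape time 7
(row=0, col=2): c = -0.1500 + 0.6500i → escape time 7
(row=0, col=3): c = 0.2500 + 0.6500i → escape time 7
(row=0, col=4): c = 0.6500 + 0.6500i → escape time 3
(row=1, col=0): c = -0.9500 + 0.4825i → escape time 5
(row=1, col=1): c = -0.5500 + 0.4825i → escape time 7
(row=1, col=2): c = -0.1500 + 0.4825i → escape time 7
(row=1, col=3): c = 0.2500 + 0.4825i → escape time 7
(row=1, col=4): c = 0.6500 + 0.4825i → escape time 3
(row=2, col=0): c = -0.9500 + 0.3150i → escape time 7
(row=2, col=1): c = -0.5500 + 0.3150i → escape time 7
(row=2, col=2): c = -0.1500 + 0.3150i → escape time 7
(row=2, col=3): c = 0.2500 + 0.3150i → escape time 7
(row=2, col=4): c = 0.6500 + 0.3150i → escape time 3
(row=3, col=0): c = -0.9500 + 0.1475i → escape time 7
(row=3, col=1): c = -0.5500 + 0.1475i → escape time 7
(row=3, col=2): c = -0.1500 + 0.1475i → escape time 7
(row=3, col=3): c = 0.2500 + 0.1475i → escape time 7
(row=3, col=4): c = 0.6500 + 0.1475i → escape time 4
(row=4, col=0): c = -0.9500 + -0.0200i → escape time 7
(row=4, col=1): c = -0.5500 + -0.0200i → escape time 7
(row=4, col=2): c = -0.1500 + -0.0200i → escape time 7
(row=4, col=3): c = 0.2500 + -0.0200i → escape time 7
(row=4, col=4): c = 0.6500 + -0.0200i → escape time 4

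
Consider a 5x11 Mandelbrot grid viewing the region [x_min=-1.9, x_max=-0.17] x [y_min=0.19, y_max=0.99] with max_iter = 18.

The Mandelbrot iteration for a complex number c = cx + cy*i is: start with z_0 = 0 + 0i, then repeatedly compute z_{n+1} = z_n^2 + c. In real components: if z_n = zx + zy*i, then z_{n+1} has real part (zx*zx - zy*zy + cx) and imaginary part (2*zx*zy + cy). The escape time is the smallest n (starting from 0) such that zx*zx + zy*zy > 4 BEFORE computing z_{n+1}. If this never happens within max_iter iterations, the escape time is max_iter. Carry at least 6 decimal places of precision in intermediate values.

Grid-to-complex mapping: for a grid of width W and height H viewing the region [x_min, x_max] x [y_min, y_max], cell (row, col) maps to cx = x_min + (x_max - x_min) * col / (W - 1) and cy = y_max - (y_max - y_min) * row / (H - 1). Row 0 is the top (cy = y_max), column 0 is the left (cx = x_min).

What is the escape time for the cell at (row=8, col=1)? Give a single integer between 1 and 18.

z_0 = 0 + 0i, c = -1.4675 + 0.3500i
Iter 1: z = -1.4675 + 0.3500i, |z|^2 = 2.2761
Iter 2: z = 0.5636 + -0.6772i, |z|^2 = 0.7763
Iter 3: z = -1.6086 + -0.4133i, |z|^2 = 2.7584
Iter 4: z = 0.9492 + 1.6798i, |z|^2 = 3.7225
Iter 5: z = -3.3882 + 3.5387i, |z|^2 = 24.0025
Escaped at iteration 5

Answer: 5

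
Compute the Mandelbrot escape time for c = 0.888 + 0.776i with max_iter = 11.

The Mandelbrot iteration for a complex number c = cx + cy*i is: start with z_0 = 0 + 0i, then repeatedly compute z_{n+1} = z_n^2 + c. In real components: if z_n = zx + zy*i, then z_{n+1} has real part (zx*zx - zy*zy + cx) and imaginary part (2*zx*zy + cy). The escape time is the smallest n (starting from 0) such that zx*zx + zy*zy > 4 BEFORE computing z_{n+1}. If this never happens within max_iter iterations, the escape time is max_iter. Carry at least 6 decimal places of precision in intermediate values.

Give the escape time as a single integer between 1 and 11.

Answer: 2

Derivation:
z_0 = 0 + 0i, c = 0.8880 + 0.7760i
Iter 1: z = 0.8880 + 0.7760i, |z|^2 = 1.3907
Iter 2: z = 1.0744 + 2.1542i, |z|^2 = 5.7947
Escaped at iteration 2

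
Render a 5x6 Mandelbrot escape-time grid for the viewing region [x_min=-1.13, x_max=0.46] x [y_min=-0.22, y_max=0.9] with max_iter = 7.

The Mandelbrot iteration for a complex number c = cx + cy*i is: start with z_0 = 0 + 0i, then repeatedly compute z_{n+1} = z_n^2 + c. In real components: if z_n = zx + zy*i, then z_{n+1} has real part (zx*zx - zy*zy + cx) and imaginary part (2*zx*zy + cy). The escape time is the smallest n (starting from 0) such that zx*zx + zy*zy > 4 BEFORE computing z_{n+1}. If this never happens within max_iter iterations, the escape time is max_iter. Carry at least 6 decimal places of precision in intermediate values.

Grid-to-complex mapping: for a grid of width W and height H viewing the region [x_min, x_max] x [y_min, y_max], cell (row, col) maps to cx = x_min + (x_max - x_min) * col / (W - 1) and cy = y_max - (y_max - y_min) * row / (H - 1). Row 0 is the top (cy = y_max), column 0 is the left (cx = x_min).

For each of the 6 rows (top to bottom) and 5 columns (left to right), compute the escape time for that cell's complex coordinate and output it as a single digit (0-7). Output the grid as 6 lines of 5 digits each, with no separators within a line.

(row=0, col=0): c = -1.1300 + 0.9000i → escape time 3
(row=0, col=1): c = -0.7325 + 0.9000i → escape time 4
(row=0, col=2): c = -0.3350 + 0.9000i → escape time 5
(row=0, col=3): c = 0.0625 + 0.9000i → escape time 6
(row=0, col=4): c = 0.4600 + 0.9000i → escape time 3
(row=1, col=0): c = -1.1300 + 0.6760i → escape time 3
(row=1, col=1): c = -0.7325 + 0.6760i → escape time 5
(row=1, col=2): c = -0.3350 + 0.6760i → escape time 7
(row=1, col=3): c = 0.0625 + 0.6760i → escape time 7
(row=1, col=4): c = 0.4600 + 0.6760i → escape time 4
(row=2, col=0): c = -1.1300 + 0.4520i → escape time 5
(row=2, col=1): c = -0.7325 + 0.4520i → escape time 7
(row=2, col=2): c = -0.3350 + 0.4520i → escape time 7
(row=2, col=3): c = 0.0625 + 0.4520i → escape time 7
(row=2, col=4): c = 0.4600 + 0.4520i → escape time 6
(row=3, col=0): c = -1.1300 + 0.2280i → escape time 7
(row=3, col=1): c = -0.7325 + 0.2280i → escape time 7
(row=3, col=2): c = -0.3350 + 0.2280i → escape time 7
(row=3, col=3): c = 0.0625 + 0.2280i → escape time 7
(row=3, col=4): c = 0.4600 + 0.2280i → escape time 7
(row=4, col=0): c = -1.1300 + 0.0040i → escape time 7
(row=4, col=1): c = -0.7325 + 0.0040i → escape time 7
(row=4, col=2): c = -0.3350 + 0.0040i → escape time 7
(row=4, col=3): c = 0.0625 + 0.0040i → escape time 7
(row=4, col=4): c = 0.4600 + 0.0040i → escape time 5
(row=5, col=0): c = -1.1300 + -0.2200i → escape time 7
(row=5, col=1): c = -0.7325 + -0.2200i → escape time 7
(row=5, col=2): c = -0.3350 + -0.2200i → escape time 7
(row=5, col=3): c = 0.0625 + -0.2200i → escape time 7
(row=5, col=4): c = 0.4600 + -0.2200i → escape time 7

Answer: 34563
35774
57776
77777
77775
77777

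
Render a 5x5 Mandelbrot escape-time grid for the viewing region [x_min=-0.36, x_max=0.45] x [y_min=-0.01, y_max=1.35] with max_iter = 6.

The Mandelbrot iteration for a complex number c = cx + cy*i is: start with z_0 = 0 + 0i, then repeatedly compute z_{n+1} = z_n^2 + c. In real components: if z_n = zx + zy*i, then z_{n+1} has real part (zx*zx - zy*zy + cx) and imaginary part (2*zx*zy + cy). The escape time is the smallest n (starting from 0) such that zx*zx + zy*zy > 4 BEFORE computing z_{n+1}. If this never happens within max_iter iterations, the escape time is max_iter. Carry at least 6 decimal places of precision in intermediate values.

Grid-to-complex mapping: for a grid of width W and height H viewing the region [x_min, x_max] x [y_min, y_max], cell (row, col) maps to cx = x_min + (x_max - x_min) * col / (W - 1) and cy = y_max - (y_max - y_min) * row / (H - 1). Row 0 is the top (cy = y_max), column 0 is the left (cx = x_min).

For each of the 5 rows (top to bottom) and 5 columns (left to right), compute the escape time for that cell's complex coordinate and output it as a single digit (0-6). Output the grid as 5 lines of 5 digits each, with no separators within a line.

(row=0, col=0): c = -0.3600 + 1.3500i → escape time 2
(row=0, col=1): c = -0.1575 + 1.3500i → escape time 2
(row=0, col=2): c = 0.0450 + 1.3500i → escape time 2
(row=0, col=3): c = 0.2475 + 1.3500i → escape time 2
(row=0, col=4): c = 0.4500 + 1.3500i → escape time 2
(row=1, col=0): c = -0.3600 + 1.0100i → escape time 5
(row=1, col=1): c = -0.1575 + 1.0100i → escape time 6
(row=1, col=2): c = 0.0450 + 1.0100i → escape time 5
(row=1, col=3): c = 0.2475 + 1.0100i → escape time 4
(row=1, col=4): c = 0.4500 + 1.0100i → escape time 3
(row=2, col=0): c = -0.3600 + 0.6700i → escape time 6
(row=2, col=1): c = -0.1575 + 0.6700i → escape time 6
(row=2, col=2): c = 0.0450 + 0.6700i → escape time 6
(row=2, col=3): c = 0.2475 + 0.6700i → escape time 6
(row=2, col=4): c = 0.4500 + 0.6700i → escape time 4
(row=3, col=0): c = -0.3600 + 0.3300i → escape time 6
(row=3, col=1): c = -0.1575 + 0.3300i → escape time 6
(row=3, col=2): c = 0.0450 + 0.3300i → escape time 6
(row=3, col=3): c = 0.2475 + 0.3300i → escape time 6
(row=3, col=4): c = 0.4500 + 0.3300i → escape time 6
(row=4, col=0): c = -0.3600 + -0.0100i → escape time 6
(row=4, col=1): c = -0.1575 + -0.0100i → escape time 6
(row=4, col=2): c = 0.0450 + -0.0100i → escape time 6
(row=4, col=3): c = 0.2475 + -0.0100i → escape time 6
(row=4, col=4): c = 0.4500 + -0.0100i → escape time 6

Answer: 22222
56543
66664
66666
66666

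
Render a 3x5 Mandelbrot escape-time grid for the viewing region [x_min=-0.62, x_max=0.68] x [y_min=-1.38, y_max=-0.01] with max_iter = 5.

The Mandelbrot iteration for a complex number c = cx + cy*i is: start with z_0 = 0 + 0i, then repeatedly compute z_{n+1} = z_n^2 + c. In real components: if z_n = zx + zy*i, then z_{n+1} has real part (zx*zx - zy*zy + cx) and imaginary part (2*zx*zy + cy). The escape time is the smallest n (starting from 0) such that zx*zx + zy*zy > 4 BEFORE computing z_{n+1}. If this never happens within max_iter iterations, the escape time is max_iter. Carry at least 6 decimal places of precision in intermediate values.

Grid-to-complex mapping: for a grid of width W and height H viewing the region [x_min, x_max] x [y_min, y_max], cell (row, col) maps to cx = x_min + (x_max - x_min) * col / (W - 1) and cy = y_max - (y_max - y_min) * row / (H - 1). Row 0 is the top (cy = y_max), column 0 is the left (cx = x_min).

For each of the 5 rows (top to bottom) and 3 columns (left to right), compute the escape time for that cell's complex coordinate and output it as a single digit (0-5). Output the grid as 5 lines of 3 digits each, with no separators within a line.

Answer: 554
553
553
452
222

Derivation:
(row=0, col=0): c = -0.6200 + -0.0100i → escape time 5
(row=0, col=1): c = 0.0300 + -0.0100i → escape time 5
(row=0, col=2): c = 0.6800 + -0.0100i → escape time 4
(row=1, col=0): c = -0.6200 + -0.3525i → escape time 5
(row=1, col=1): c = 0.0300 + -0.3525i → escape time 5
(row=1, col=2): c = 0.6800 + -0.3525i → escape time 3
(row=2, col=0): c = -0.6200 + -0.6950i → escape time 5
(row=2, col=1): c = 0.0300 + -0.6950i → escape time 5
(row=2, col=2): c = 0.6800 + -0.6950i → escape time 3
(row=3, col=0): c = -0.6200 + -1.0375i → escape time 4
(row=3, col=1): c = 0.0300 + -1.0375i → escape time 5
(row=3, col=2): c = 0.6800 + -1.0375i → escape time 2
(row=4, col=0): c = -0.6200 + -1.3800i → escape time 2
(row=4, col=1): c = 0.0300 + -1.3800i → escape time 2
(row=4, col=2): c = 0.6800 + -1.3800i → escape time 2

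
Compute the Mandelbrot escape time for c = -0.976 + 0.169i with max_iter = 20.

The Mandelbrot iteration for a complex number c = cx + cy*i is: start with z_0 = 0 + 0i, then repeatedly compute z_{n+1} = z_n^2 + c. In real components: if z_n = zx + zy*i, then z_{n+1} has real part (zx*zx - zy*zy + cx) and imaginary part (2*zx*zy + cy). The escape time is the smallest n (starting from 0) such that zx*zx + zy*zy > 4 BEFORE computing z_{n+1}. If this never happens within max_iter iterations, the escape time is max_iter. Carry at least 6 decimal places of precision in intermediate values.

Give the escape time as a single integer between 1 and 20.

z_0 = 0 + 0i, c = -0.9760 + 0.1690i
Iter 1: z = -0.9760 + 0.1690i, |z|^2 = 0.9811
Iter 2: z = -0.0520 + -0.1609i, |z|^2 = 0.0286
Iter 3: z = -0.9992 + 0.1857i, |z|^2 = 1.0329
Iter 4: z = -0.0121 + -0.2022i, |z|^2 = 0.0410
Iter 5: z = -1.0167 + 0.1739i, |z|^2 = 1.0640
Iter 6: z = 0.0275 + -0.1846i, |z|^2 = 0.0348
Iter 7: z = -1.0093 + 0.1589i, |z|^2 = 1.0440
Iter 8: z = 0.0175 + -0.1517i, |z|^2 = 0.0233
Iter 9: z = -0.9987 + 0.1637i, |z|^2 = 1.0242
Iter 10: z = -0.0054 + -0.1579i, |z|^2 = 0.0250
Iter 11: z = -1.0009 + 0.1707i, |z|^2 = 1.0310
Iter 12: z = -0.0033 + -0.1727i, |z|^2 = 0.0298
Iter 13: z = -1.0058 + 0.1701i, |z|^2 = 1.0406
Iter 14: z = 0.0067 + -0.1733i, |z|^2 = 0.0301
Iter 15: z = -1.0060 + 0.1667i, |z|^2 = 1.0398
Iter 16: z = 0.0082 + -0.1663i, |z|^2 = 0.0277
Iter 17: z = -1.0036 + 0.1663i, |z|^2 = 1.0349
Iter 18: z = 0.0036 + -0.1647i, |z|^2 = 0.0272
Iter 19: z = -1.0031 + 0.1678i, |z|^2 = 1.0344

Answer: 20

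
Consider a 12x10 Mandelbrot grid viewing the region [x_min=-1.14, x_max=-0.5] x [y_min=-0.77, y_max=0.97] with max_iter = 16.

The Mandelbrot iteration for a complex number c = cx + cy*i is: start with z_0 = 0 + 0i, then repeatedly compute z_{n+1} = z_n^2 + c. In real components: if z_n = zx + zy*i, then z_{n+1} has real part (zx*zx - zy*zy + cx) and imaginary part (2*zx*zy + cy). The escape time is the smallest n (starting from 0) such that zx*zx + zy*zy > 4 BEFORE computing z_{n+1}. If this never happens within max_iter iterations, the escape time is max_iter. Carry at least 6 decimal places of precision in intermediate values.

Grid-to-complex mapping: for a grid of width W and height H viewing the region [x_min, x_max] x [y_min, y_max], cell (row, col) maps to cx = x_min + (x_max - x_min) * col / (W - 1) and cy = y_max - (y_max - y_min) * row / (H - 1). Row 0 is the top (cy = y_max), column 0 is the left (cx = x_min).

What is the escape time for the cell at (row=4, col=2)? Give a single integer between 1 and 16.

Answer: 16

Derivation:
z_0 = 0 + 0i, c = -1.0236 + 0.1967i
Iter 1: z = -1.0236 + 0.1967i, |z|^2 = 1.0865
Iter 2: z = -0.0145 + -0.2060i, |z|^2 = 0.0426
Iter 3: z = -1.0658 + 0.2026i, |z|^2 = 1.1771
Iter 4: z = 0.0713 + -0.2353i, |z|^2 = 0.0604
Iter 5: z = -1.0739 + 0.1631i, |z|^2 = 1.1799
Iter 6: z = 0.1030 + -0.1536i, |z|^2 = 0.0342
Iter 7: z = -1.0366 + 0.1650i, |z|^2 = 1.1018
Iter 8: z = 0.0237 + -0.1454i, |z|^2 = 0.0217
Iter 9: z = -1.0442 + 0.1898i, |z|^2 = 1.1264
Iter 10: z = 0.0308 + -0.1996i, |z|^2 = 0.0408
Iter 11: z = -1.0625 + 0.1844i, |z|^2 = 1.1630
Iter 12: z = 0.0714 + -0.1952i, |z|^2 = 0.0432
Iter 13: z = -1.0566 + 0.1688i, |z|^2 = 1.1450
Iter 14: z = 0.0643 + -0.1601i, |z|^2 = 0.0298
Iter 15: z = -1.0451 + 0.1761i, |z|^2 = 1.1233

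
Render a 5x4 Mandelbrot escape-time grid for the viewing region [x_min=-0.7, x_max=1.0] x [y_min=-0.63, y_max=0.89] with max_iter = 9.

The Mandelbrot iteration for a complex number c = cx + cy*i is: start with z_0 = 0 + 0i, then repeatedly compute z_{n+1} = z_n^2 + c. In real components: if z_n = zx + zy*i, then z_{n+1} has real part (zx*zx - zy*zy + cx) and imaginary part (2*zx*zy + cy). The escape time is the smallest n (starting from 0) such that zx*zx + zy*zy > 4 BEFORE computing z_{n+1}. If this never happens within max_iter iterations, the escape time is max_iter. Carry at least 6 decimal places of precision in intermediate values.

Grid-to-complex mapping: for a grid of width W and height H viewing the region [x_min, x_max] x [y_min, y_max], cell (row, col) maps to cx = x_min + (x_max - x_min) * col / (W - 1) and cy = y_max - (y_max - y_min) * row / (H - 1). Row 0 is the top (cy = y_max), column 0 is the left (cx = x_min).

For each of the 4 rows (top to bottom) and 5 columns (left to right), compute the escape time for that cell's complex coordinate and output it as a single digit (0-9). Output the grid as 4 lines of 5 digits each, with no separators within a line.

(row=0, col=0): c = -0.7000 + 0.8900i → escape time 4
(row=0, col=1): c = -0.2750 + 0.8900i → escape time 7
(row=0, col=2): c = 0.1500 + 0.8900i → escape time 5
(row=0, col=3): c = 0.5750 + 0.8900i → escape time 3
(row=0, col=4): c = 1.0000 + 0.8900i → escape time 2
(row=1, col=0): c = -0.7000 + 0.3833i → escape time 9
(row=1, col=1): c = -0.2750 + 0.3833i → escape time 9
(row=1, col=2): c = 0.1500 + 0.3833i → escape time 9
(row=1, col=3): c = 0.5750 + 0.3833i → escape time 4
(row=1, col=4): c = 1.0000 + 0.3833i → escape time 2
(row=2, col=0): c = -0.7000 + -0.1233i → escape time 9
(row=2, col=1): c = -0.2750 + -0.1233i → escape time 9
(row=2, col=2): c = 0.1500 + -0.1233i → escape time 9
(row=2, col=3): c = 0.5750 + -0.1233i → escape time 4
(row=2, col=4): c = 1.0000 + -0.1233i → escape time 2
(row=3, col=0): c = -0.7000 + -0.6300i → escape time 6
(row=3, col=1): c = -0.2750 + -0.6300i → escape time 9
(row=3, col=2): c = 0.1500 + -0.6300i → escape time 9
(row=3, col=3): c = 0.5750 + -0.6300i → escape time 3
(row=3, col=4): c = 1.0000 + -0.6300i → escape time 2

Answer: 47532
99942
99942
69932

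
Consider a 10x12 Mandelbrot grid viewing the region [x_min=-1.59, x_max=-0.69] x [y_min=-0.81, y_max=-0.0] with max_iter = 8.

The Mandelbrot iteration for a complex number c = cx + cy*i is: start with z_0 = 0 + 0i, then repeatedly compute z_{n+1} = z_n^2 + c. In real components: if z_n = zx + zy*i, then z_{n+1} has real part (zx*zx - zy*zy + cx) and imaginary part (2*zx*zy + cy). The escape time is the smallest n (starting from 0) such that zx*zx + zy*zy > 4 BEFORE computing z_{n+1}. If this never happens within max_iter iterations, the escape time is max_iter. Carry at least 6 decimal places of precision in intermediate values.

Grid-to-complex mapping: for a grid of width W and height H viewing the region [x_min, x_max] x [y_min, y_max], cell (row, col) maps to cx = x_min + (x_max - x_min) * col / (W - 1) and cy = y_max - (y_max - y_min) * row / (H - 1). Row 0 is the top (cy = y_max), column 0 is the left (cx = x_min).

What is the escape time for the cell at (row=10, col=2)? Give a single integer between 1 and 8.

Answer: 3

Derivation:
z_0 = 0 + 0i, c = -1.3900 + -0.7364i
Iter 1: z = -1.3900 + -0.7364i, |z|^2 = 2.4743
Iter 2: z = -0.0001 + 1.3107i, |z|^2 = 1.7180
Iter 3: z = -3.1080 + -0.7367i, |z|^2 = 10.2024
Escaped at iteration 3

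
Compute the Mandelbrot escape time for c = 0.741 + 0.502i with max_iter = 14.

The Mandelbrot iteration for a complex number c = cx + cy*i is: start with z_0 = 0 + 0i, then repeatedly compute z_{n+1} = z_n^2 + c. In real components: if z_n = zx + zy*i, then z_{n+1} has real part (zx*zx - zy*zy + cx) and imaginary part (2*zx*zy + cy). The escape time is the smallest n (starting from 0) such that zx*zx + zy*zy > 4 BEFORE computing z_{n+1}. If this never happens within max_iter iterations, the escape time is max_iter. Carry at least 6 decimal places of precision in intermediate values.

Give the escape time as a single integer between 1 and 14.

Answer: 3

Derivation:
z_0 = 0 + 0i, c = 0.7410 + 0.5020i
Iter 1: z = 0.7410 + 0.5020i, |z|^2 = 0.8011
Iter 2: z = 1.0381 + 1.2460i, |z|^2 = 2.6300
Iter 3: z = 0.2662 + 3.0888i, |z|^2 = 9.6116
Escaped at iteration 3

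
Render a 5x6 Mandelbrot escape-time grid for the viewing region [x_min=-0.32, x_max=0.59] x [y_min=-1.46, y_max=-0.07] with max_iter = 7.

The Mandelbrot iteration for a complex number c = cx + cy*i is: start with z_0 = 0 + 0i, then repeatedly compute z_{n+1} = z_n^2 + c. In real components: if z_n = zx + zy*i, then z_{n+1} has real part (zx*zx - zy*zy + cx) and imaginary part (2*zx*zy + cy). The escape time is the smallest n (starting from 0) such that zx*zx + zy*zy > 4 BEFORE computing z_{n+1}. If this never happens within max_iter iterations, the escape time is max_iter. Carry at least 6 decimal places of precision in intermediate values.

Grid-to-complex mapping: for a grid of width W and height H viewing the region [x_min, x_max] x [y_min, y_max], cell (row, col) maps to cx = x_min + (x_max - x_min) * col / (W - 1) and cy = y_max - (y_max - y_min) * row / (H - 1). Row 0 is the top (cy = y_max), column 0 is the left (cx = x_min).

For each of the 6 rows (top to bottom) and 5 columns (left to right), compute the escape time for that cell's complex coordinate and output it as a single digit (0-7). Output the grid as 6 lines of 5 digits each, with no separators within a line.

(row=0, col=0): c = -0.3200 + -0.0700i → escape time 7
(row=0, col=1): c = -0.0925 + -0.0700i → escape time 7
(row=0, col=2): c = 0.1350 + -0.0700i → escape time 7
(row=0, col=3): c = 0.3625 + -0.0700i → escape time 7
(row=0, col=4): c = 0.5900 + -0.0700i → escape time 4
(row=1, col=0): c = -0.3200 + -0.3480i → escape time 7
(row=1, col=1): c = -0.0925 + -0.3480i → escape time 7
(row=1, col=2): c = 0.1350 + -0.3480i → escape time 7
(row=1, col=3): c = 0.3625 + -0.3480i → escape time 7
(row=1, col=4): c = 0.5900 + -0.3480i → escape time 4
(row=2, col=0): c = -0.3200 + -0.6260i → escape time 7
(row=2, col=1): c = -0.0925 + -0.6260i → escape time 7
(row=2, col=2): c = 0.1350 + -0.6260i → escape time 7
(row=2, col=3): c = 0.3625 + -0.6260i → escape time 7
(row=2, col=4): c = 0.5900 + -0.6260i → escape time 3
(row=3, col=0): c = -0.3200 + -0.9040i → escape time 5
(row=3, col=1): c = -0.0925 + -0.9040i → escape time 7
(row=3, col=2): c = 0.1350 + -0.9040i → escape time 5
(row=3, col=3): c = 0.3625 + -0.9040i → escape time 4
(row=3, col=4): c = 0.5900 + -0.9040i → escape time 3
(row=4, col=0): c = -0.3200 + -1.1820i → escape time 3
(row=4, col=1): c = -0.0925 + -1.1820i → escape time 3
(row=4, col=2): c = 0.1350 + -1.1820i → escape time 3
(row=4, col=3): c = 0.3625 + -1.1820i → escape time 2
(row=4, col=4): c = 0.5900 + -1.1820i → escape time 2
(row=5, col=0): c = -0.3200 + -1.4600i → escape time 2
(row=5, col=1): c = -0.0925 + -1.4600i → escape time 2
(row=5, col=2): c = 0.1350 + -1.4600i → escape time 2
(row=5, col=3): c = 0.3625 + -1.4600i → escape time 2
(row=5, col=4): c = 0.5900 + -1.4600i → escape time 2

Answer: 77774
77774
77773
57543
33322
22222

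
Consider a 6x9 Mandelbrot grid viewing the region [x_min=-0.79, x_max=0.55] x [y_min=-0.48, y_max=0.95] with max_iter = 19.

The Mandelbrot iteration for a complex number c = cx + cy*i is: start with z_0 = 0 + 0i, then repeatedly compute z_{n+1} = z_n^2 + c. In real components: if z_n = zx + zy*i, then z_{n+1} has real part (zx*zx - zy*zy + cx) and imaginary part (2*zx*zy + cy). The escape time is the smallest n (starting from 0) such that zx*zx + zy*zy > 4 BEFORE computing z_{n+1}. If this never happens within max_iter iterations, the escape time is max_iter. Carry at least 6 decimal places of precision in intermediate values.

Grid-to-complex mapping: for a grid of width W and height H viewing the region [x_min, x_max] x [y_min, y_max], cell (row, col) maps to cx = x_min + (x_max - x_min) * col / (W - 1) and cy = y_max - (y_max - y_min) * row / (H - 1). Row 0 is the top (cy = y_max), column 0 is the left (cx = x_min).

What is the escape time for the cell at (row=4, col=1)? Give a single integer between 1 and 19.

Answer: 19

Derivation:
z_0 = 0 + 0i, c = -0.5220 + 0.2350i
Iter 1: z = -0.5220 + 0.2350i, |z|^2 = 0.3277
Iter 2: z = -0.3047 + -0.0103i, |z|^2 = 0.0930
Iter 3: z = -0.4292 + 0.2413i, |z|^2 = 0.2425
Iter 4: z = -0.3960 + 0.0278i, |z|^2 = 0.1576
Iter 5: z = -0.3660 + 0.2129i, |z|^2 = 0.1793
Iter 6: z = -0.4334 + 0.0791i, |z|^2 = 0.1941
Iter 7: z = -0.3404 + 0.1664i, |z|^2 = 0.1436
Iter 8: z = -0.4338 + 0.1217i, |z|^2 = 0.2030
Iter 9: z = -0.3486 + 0.1294i, |z|^2 = 0.1383
Iter 10: z = -0.4172 + 0.1448i, |z|^2 = 0.1950
Iter 11: z = -0.3689 + 0.1142i, |z|^2 = 0.1491
Iter 12: z = -0.3990 + 0.1507i, |z|^2 = 0.1819
Iter 13: z = -0.3856 + 0.1147i, |z|^2 = 0.1618
Iter 14: z = -0.3865 + 0.1465i, |z|^2 = 0.1709
Iter 15: z = -0.3941 + 0.1217i, |z|^2 = 0.1701
Iter 16: z = -0.3815 + 0.1391i, |z|^2 = 0.1649
Iter 17: z = -0.3958 + 0.1289i, |z|^2 = 0.1733
Iter 18: z = -0.3820 + 0.1330i, |z|^2 = 0.1636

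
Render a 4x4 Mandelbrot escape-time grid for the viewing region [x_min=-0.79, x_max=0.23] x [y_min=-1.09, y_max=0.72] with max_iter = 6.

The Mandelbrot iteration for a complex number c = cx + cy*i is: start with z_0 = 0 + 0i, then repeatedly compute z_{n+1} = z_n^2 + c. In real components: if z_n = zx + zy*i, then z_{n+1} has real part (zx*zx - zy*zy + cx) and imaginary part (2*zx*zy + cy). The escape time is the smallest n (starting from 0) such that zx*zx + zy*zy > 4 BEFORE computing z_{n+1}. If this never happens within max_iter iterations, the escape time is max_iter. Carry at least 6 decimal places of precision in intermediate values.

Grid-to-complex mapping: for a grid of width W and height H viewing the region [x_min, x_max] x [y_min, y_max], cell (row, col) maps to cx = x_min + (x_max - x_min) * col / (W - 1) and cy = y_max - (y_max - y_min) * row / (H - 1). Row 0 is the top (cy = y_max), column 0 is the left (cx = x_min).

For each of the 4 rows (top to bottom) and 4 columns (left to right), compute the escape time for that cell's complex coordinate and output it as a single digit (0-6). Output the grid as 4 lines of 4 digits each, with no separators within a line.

(row=0, col=0): c = -0.7900 + 0.7200i → escape time 4
(row=0, col=1): c = -0.4500 + 0.7200i → escape time 6
(row=0, col=2): c = -0.1100 + 0.7200i → escape time 6
(row=0, col=3): c = 0.2300 + 0.7200i → escape time 6
(row=1, col=0): c = -0.7900 + 0.1167i → escape time 6
(row=1, col=1): c = -0.4500 + 0.1167i → escape time 6
(row=1, col=2): c = -0.1100 + 0.1167i → escape time 6
(row=1, col=3): c = 0.2300 + 0.1167i → escape time 6
(row=2, col=0): c = -0.7900 + -0.4867i → escape time 6
(row=2, col=1): c = -0.4500 + -0.4867i → escape time 6
(row=2, col=2): c = -0.1100 + -0.4867i → escape time 6
(row=2, col=3): c = 0.2300 + -0.4867i → escape time 6
(row=3, col=0): c = -0.7900 + -1.0900i → escape time 3
(row=3, col=1): c = -0.4500 + -1.0900i → escape time 4
(row=3, col=2): c = -0.1100 + -1.0900i → escape time 5
(row=3, col=3): c = 0.2300 + -1.0900i → escape time 3

Answer: 4666
6666
6666
3453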